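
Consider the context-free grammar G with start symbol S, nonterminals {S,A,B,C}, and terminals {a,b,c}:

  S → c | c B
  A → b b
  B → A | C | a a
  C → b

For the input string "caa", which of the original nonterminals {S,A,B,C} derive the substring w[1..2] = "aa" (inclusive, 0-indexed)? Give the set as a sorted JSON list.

CNF form of G:
  S -> T2 B | c
  A -> T0 T0
  B -> T0 T0 | T1 T1 | b
  C -> b
  T0 -> b
  T1 -> a
  T2 -> c

Fill CYK table bottom-up, restricted to cells inside w[1..2]:
  cell(1,1) a: {T1}  orig:{}
  cell(2,2) a: {T1}  orig:{}
  cell(1,2) aa: {B}

Original NTs in T[1,2] deriving "aa": ["B"]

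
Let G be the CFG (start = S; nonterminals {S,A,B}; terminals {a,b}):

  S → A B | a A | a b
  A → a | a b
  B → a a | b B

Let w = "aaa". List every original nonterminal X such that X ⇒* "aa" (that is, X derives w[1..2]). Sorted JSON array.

Convert to CNF:
  S -> A B | T0 A | T0 T1
  A -> T0 T1 | a
  B -> T0 T0 | T1 B
  T0 -> a
  T1 -> b

CYK fill — only the sub-triangle for w[1..2]:
  [1..1]={A,T0}  "a"  orig:{A}
  [2..2]={A,T0}  "a"  orig:{A}
  [1..2]={B,S}  "aa"

Original NTs in T[1,2] deriving "aa": ["B", "S"]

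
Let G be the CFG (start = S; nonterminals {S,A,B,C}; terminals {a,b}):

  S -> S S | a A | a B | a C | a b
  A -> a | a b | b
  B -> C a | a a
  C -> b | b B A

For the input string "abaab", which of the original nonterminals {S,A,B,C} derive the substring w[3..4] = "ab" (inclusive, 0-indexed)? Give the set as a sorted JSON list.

CNF form of G:
  S -> S S | T0 A | T0 B | T0 C | T0 T1
  A -> T0 T1 | a | b
  B -> C T0 | T0 T0
  C -> T1 X2 | b
  T0 -> a
  T1 -> b
  X2 -> B A

CYK table (by increasing span), restricted to cells inside w[3..4]:
  cell(3,3) a: {A,T0}  orig:{A}
  cell(4,4) b: {A,C,T1}  orig:{A,C}
  cell(3,4) ab: {A,S}

Original NTs in T[3,4] deriving "ab": ["A", "S"]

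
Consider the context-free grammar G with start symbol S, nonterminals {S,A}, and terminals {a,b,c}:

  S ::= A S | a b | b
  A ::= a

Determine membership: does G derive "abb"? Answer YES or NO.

CNF form of G:
  S -> A S | T0 T1 | b
  A -> a
  T0 -> a
  T1 -> b

CYK fill:
  T[0,0] 'a' = {A,T0}  orig:{A}
  T[1,1] 'b' = {S,T1}  orig:{S}
  T[2,2] 'b' = {S,T1}  orig:{S}
  T[0,1] 'ab' = {S}
  T[1,2] 'bb' = ∅
  T[0,2] 'abb' = ∅

S ∉ T[0,2] ⇒ NO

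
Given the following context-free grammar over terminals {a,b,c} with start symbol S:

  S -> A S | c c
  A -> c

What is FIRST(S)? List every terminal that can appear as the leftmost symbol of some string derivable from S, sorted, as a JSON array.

Compute FIRST by fixpoint:
[1]
  A via A→c: +{c}
  S via S→A S: +{c}
  FIRST[S]={c}  FIRST[A]={c}
[2] (stable)
  FIRST[S]={c}  FIRST[A]={c}

FIRST(S) = ["c"]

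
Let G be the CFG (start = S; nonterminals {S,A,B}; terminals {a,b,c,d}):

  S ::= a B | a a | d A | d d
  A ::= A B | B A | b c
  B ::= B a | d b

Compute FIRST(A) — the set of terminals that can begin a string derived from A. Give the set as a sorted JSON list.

FIRST iteration:
iter 1:
  A via A→b c: +{b}
  B via B→d b: +{d}
  S via S→a B: +{a}
  S via S→d A: +{d}
  FIRST[S]={a,d}  FIRST[A]={b}  FIRST[B]={d}
iter 2:
  A via A→B A: +{d}
  FIRST[S]={a,d}  FIRST[A]={b,d}  FIRST[B]={d}
iter 3: — fixpoint
  FIRST[S]={a,d}  FIRST[A]={b,d}  FIRST[B]={d}

FIRST(A) = ["b", "d"]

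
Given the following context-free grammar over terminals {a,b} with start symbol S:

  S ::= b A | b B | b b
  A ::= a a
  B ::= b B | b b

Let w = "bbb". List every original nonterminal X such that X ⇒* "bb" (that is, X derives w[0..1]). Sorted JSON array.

Convert to CNF:
  S -> T1 A | T1 B | T1 T1
  A -> T0 T0
  B -> T1 B | T1 T1
  T0 -> a
  T1 -> b

CYK fill — only the sub-triangle for w[0..1]:
  cell(0,0) b: {T1}  orig:{}
  cell(1,1) b: {T1}  orig:{}
  cell(0,1) bb: {B,S}

Original NTs in T[0,1] deriving "bb": ["B", "S"]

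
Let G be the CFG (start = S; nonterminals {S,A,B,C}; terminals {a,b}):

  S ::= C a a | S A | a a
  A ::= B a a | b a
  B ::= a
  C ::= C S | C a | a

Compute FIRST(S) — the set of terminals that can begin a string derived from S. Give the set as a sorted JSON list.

FIRST iteration:
round 1:
  A via A→b a: +{b}
  B via B→a: +{a}
  C via C→a: +{a}
  S via S→C a a: +{a}
  FIRST(S)={a}  FIRST(A)={b}  FIRST(B)={a}  FIRST(C)={a}
round 2:
  A via A→B a a: +{a}
  FIRST(S)={a}  FIRST(A)={a,b}  FIRST(B)={a}  FIRST(C)={a}
round 3: (stable)
  FIRST(S)={a}  FIRST(A)={a,b}  FIRST(B)={a}  FIRST(C)={a}

FIRST(S) = ["a"]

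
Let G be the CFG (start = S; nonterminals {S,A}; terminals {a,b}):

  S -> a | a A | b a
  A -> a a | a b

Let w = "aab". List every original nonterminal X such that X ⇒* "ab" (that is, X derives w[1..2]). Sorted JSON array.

CNF form of G:
  S -> T0 A | T1 T0 | a
  A -> T0 T0 | T0 T1
  T0 -> a
  T1 -> b

CYK fill — only the sub-triangle for w[1..2]:
  [1..1]={S,T0}  "a"  orig:{S}
  [2..2]={T1}  "b"  orig:{}
  [1..2]={A}  "ab"

Original NTs in T[1,2] deriving "ab": ["A"]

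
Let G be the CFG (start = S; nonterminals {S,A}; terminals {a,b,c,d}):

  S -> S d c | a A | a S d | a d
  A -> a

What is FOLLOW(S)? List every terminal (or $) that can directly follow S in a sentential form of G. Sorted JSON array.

FIRST sets, iterate to fixpoint:
round 1:
  A via A→a: +{a}
  S via S→a A: +{a}
  S: {a}  A: {a}
round 2: — fixpoint
  S: {a}  A: {a}

FOLLOW iteration:
initialize: $ ∈ FOLLOW(S)
iter 1:
  S→S d c: FOLLOW(S) ⊇ FIRST(d) = {d}; new: +{d}
  S→a A: FOLLOW(A) ⊇ FOLLOW(S) ⊇ {$,d}; new: +{$,d}
  FOLLOW[S]={$,d}  FOLLOW[A]={$,d}
iter 2: done
  FOLLOW[S]={$,d}  FOLLOW[A]={$,d}

FOLLOW(S) = ["$", "d"]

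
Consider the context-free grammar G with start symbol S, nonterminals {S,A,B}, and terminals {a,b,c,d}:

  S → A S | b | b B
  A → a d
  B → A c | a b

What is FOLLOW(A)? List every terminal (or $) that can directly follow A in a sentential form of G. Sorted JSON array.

FIRST iteration:
[1]
  A via A→a d: +{a}
  B via B→A c: +{a}
  S via S→A S: +{a}
  S via S→b: +{b}
  FIRST(S)={a,b}  FIRST(A)={a}  FIRST(B)={a}
[2] (stable)
  FIRST(S)={a,b}  FIRST(A)={a}  FIRST(B)={a}

Compute FOLLOW by fixpoint:
seed FOLLOW(S) with $
round 1:
  B→A c: FOLLOW(A) ⊇ FIRST(c) = {c}; new: +{c}
  S→A S: FOLLOW(A) ⊇ FIRST(S) = {a,b}; new: +{a,b}
  S→b B: FOLLOW(B) ⊇ FOLLOW(S) ⊇ {$}; new: +{$}
  FOLLOW[S]={$}  FOLLOW[A]={a,b,c}  FOLLOW[B]={$}
round 2: done
  FOLLOW[S]={$}  FOLLOW[A]={a,b,c}  FOLLOW[B]={$}

FOLLOW(A) = ["a", "b", "c"]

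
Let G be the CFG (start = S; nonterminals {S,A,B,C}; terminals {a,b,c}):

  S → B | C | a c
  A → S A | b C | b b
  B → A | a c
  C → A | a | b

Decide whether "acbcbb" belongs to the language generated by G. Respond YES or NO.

Convert to CNF:
  S -> S A | T0 C | T0 T0 | T1 T2 | a | b
  A -> S A | T0 C | T0 T0
  B -> S A | T0 C | T0 T0 | T1 T2
  C -> S A | T0 C | T0 T0 | a | b
  T0 -> b
  T1 -> a
  T2 -> c

Fill CYK table bottom-up:
  T[0,0] 'a' = {C,S,T1}  orig:{C,S}
  T[1,1] 'c' = {T2}  orig:{}
  T[2,2] 'b' = {C,S,T0}  orig:{C,S}
  T[3,3] 'c' = {T2}  orig:{}
  T[4,4] 'b' = {C,S,T0}  orig:{C,S}
  T[5,5] 'b' = {C,S,T0}  orig:{C,S}
  T[0,1] 'ac' = {B,S}
  T[1,2] 'cb' = ∅
  T[2,3] 'bc' = ∅
  T[3,4] 'cb' = ∅
  T[4,5] 'bb' = {A,B,C,S}
  T[0,2] 'acb' = ∅
  T[1,3] 'cbc' = ∅
  T[2,4] 'bcb' = ∅
  T[3,5] 'cbb' = ∅
  T[0,3] 'acbc' = ∅
  T[1,4] 'cbcb' = ∅
  T[2,5] 'bcbb' = ∅
  T[0,4] 'acbcb' = ∅
  T[1,5] 'cbcbb' = ∅
  T[0,5] 'acbcbb' = ∅

S ∉ T[0,5] ⇒ NO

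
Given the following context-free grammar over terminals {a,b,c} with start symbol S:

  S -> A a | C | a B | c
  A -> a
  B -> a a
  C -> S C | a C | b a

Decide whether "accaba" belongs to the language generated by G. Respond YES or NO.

CNF form of G:
  S -> A T0 | S C | T0 B | T0 C | T1 T0 | c
  A -> a
  B -> T0 T0
  C -> S C | T0 C | T1 T0
  T0 -> a
  T1 -> b

CYK fill:
  T[0,0] 'a' = {A,T0}  orig:{A}
  T[1,1] 'c' = {S}
  T[2,2] 'c' = {S}
  T[3,3] 'a' = {A,T0}  orig:{A}
  T[4,4] 'b' = {T1}  orig:{}
  T[5,5] 'a' = {A,T0}  orig:{A}
  T[0,1] 'ac' = ∅
  T[1,2] 'cc' = ∅
  T[2,3] 'ca' = ∅
  T[3,4] 'ab' = ∅
  T[4,5] 'ba' = {C,S}
  T[0,2] 'acc' = ∅
  T[1,3] 'cca' = ∅
  T[2,4] 'cab' = ∅
  T[3,5] 'aba' = {C,S}
  T[0,3] 'acca' = ∅
  T[1,4] 'ccab' = ∅
  T[2,5] 'caba' = {C,S}
  T[0,4] 'accab' = ∅
  T[1,5] 'ccaba' = {C,S}
  T[0,5] 'accaba' = {C,S}

S ∈ T[0,5] ⇒ YES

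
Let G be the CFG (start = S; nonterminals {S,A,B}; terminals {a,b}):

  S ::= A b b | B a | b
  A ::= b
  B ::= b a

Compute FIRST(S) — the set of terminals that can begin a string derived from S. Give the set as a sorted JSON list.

Compute FIRST by fixpoint:
iter 1:
  A via A→b: +{b}
  B via B→b a: +{b}
  S via S→A b b: +{b}
  FIRST(S)={b}  FIRST(A)={b}  FIRST(B)={b}
iter 2: — fixpoint
  FIRST(S)={b}  FIRST(A)={b}  FIRST(B)={b}

FIRST(S) = ["b"]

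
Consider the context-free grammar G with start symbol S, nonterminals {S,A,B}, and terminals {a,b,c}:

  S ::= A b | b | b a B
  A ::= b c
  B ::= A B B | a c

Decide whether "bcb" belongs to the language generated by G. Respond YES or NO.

Convert to CNF:
  S -> A T0 | T0 X4 | b
  A -> T0 T1
  B -> A X3 | T2 T1
  T0 -> b
  T1 -> c
  T2 -> a
  X3 -> B B
  X4 -> T2 B

Fill CYK table bottom-up:
  T[0,0] 'b' = {S,T0}  orig:{S}
  T[1,1] 'c' = {T1}  orig:{}
  T[2,2] 'b' = {S,T0}  orig:{S}
  T[0,1] 'bc' = {A}
  T[1,2] 'cb' = ∅
  T[0,2] 'bcb' = {S}

S ∈ T[0,2] ⇒ YES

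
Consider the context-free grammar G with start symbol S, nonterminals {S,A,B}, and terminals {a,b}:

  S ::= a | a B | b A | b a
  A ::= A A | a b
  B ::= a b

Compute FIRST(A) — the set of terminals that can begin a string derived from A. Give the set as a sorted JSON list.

Compute FIRST by fixpoint:
pass 1:
  A via A→a b: +{a}
  B via B→a b: +{a}
  S via S→a: +{a}
  S via S→b A: +{b}
  S: {a,b}  A: {a}  B: {a}
pass 2: (no change)
  S: {a,b}  A: {a}  B: {a}

FIRST(A) = ["a"]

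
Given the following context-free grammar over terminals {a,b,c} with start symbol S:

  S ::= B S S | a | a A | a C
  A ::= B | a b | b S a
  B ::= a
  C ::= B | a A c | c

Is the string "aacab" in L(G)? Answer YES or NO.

Convert to CNF:
  S -> B X5 | T0 A | T0 C | a
  A -> T0 T1 | T1 X3 | a
  B -> a
  C -> T0 X4 | a | c
  T0 -> a
  T1 -> b
  T2 -> c
  X3 -> S T0
  X4 -> A T2
  X5 -> S S

CYK table (by increasing span):
  T[0,0] 'a' = {A,B,C,S,T0}  orig:{A,B,C,S}
  T[1,1] 'a' = {A,B,C,S,T0}  orig:{A,B,C,S}
  T[2,2] 'c' = {C,T2}  orig:{C}
  T[3,3] 'a' = {A,B,C,S,T0}  orig:{A,B,C,S}
  T[4,4] 'b' = {T1}  orig:{}
  T[0,1] 'aa' = {S,X3,X5}  orig:{S}
  T[1,2] 'ac' = {S,X4}  orig:{S}
  T[2,3] 'ca' = ∅
  T[3,4] 'ab' = {A}
  T[0,2] 'aac' = {C,X5}  orig:{C}
  T[1,3] 'aca' = {X3,X5}  orig:{}
  T[2,4] 'cab' = ∅
  T[0,3] 'aaca' = {S}
  T[1,4] 'acab' = ∅
  T[0,4] 'aacab' = ∅

S ∉ T[0,4] ⇒ NO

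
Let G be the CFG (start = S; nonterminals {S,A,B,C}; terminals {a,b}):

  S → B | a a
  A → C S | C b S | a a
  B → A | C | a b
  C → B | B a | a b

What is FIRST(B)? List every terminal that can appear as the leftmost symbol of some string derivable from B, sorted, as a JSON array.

FIRST iteration:
pass 1:
  A via A→a a: +{a}
  B via B→A: +{a}
  C via C→B: +{a}
  S via S→B: +{a}
  FIRST[S]={a}  FIRST[A]={a}  FIRST[B]={a}  FIRST[C]={a}
pass 2: (stable)
  FIRST[S]={a}  FIRST[A]={a}  FIRST[B]={a}  FIRST[C]={a}

FIRST(B) = ["a"]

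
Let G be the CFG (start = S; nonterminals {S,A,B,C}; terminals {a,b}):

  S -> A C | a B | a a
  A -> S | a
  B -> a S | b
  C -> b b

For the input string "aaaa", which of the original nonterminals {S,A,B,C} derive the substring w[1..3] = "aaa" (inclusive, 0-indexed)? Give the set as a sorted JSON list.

CNF form of G:
  S -> A C | T0 B | T0 T0
  A -> A C | T0 B | T0 T0 | a
  B -> T0 S | b
  C -> T1 T1
  T0 -> a
  T1 -> b

Fill CYK table bottom-up, restricted to cells inside w[1..3]:
  [1..1]={A,T0}  "a"  orig:{A}
  [2..2]={A,T0}  "a"  orig:{A}
  [3..3]={A,T0}  "a"  orig:{A}
  [1..2]={A,S}  "aa"
  [2..3]={A,S}  "aa"
  [1..3]={B}  "aaa"

Original NTs in T[1,3] deriving "aaa": ["B"]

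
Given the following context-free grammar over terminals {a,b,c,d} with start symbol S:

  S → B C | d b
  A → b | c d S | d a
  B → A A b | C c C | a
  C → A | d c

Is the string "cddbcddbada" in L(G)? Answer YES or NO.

CNF form of G:
  S -> B C | T1 T3
  A -> T0 X4 | T1 T2 | b
  B -> A X5 | C X6 | a
  C -> T0 X7 | T1 T0 | T1 T2 | b
  T0 -> c
  T1 -> d
  T2 -> a
  T3 -> b
  X4 -> T1 S
  X5 -> A T3
  X6 -> T0 C
  X7 -> T1 S

CYK table (by increasing span):
  T[0,0] 'c' = {T0}  orig:{}
  T[1,1] 'd' = {T1}  orig:{}
  T[2,2] 'd' = {T1}  orig:{}
  T[3,3] 'b' = {A,C,T3}  orig:{A,C}
  T[4,4] 'c' = {T0}  orig:{}
  T[5,5] 'd' = {T1}  orig:{}
  T[6,6] 'd' = {T1}  orig:{}
  T[7,7] 'b' = {A,C,T3}  orig:{A,C}
  T[8,8] 'a' = {B,T2}  orig:{B}
  T[9,9] 'd' = {T1}  orig:{}
  T[10,10] 'a' = {B,T2}  orig:{B}
  T[0,1] 'cd' = ∅
  T[1,2] 'dd' = ∅
  T[2,3] 'db' = {S}
  T[3,4] 'bc' = ∅
  T[4,5] 'cd' = ∅
  T[5,6] 'dd' = ∅
  T[6,7] 'db' = {S}
  T[7,8] 'ba' = ∅
  T[8,9] 'ad' = ∅
  T[9,10] 'da' = {A,C}
  T[0,2] 'cdd' = ∅
  T[1,3] 'ddb' = {X4,X7}  orig:{}
  T[2,4] 'dbc' = ∅
  T[3,5] 'bcd' = ∅
  T[4,6] 'cdd' = ∅
  T[5,7] 'ddb' = {X4,X7}  orig:{}
  T[6,8] 'dba' = ∅
  T[7,9] 'bad' = ∅
  T[8,10] 'ada' = {S}
  T[0,3] 'cddb' = {A,C}
  T[1,4] 'ddbc' = ∅
  T[2,5] 'dbcd' = ∅
  T[3,6] 'bcdd' = ∅
  T[4,7] 'cddb' = {A,C}
  T[5,8] 'ddba' = ∅
  T[6,9] 'dbad' = ∅
  T[7,10] 'bada' = ∅
  T[0,4] 'cddbc' = ∅
  T[1,5] 'ddbcd' = ∅
  T[2,6] 'dbcdd' = ∅
  T[3,7] 'bcddb' = ∅
  T[4,8] 'cddba' = ∅
  T[5,9] 'ddbad' = ∅
  T[6,10] 'dbada' = ∅
  T[0,5] 'cddbcd' = ∅
  T[1,6] 'ddbcdd' = ∅
  T[2,7] 'dbcddb' = ∅
  T[3,8] 'bcddba' = ∅
  T[4,9] 'cddbad' = ∅
  T[5,10] 'ddbada' = ∅
  T[0,6] 'cddbcdd' = ∅
  T[1,7] 'ddbcddb' = ∅
  T[2,8] 'dbcddba' = ∅
  T[3,9] 'bcddbad' = ∅
  T[4,10] 'cddbada' = ∅
  T[0,7] 'cddbcddb' = ∅
  T[1,8] 'ddbcddba' = ∅
  T[2,9] 'dbcddbad' = ∅
  T[3,10] 'bcddbada' = ∅
  T[0,8] 'cddbcddba' = ∅
  T[1,9] 'ddbcddbad' = ∅
  T[2,10] 'dbcddbada' = ∅
  T[0,9] 'cddbcddbad' = ∅
  T[1,10] 'ddbcddbada' = ∅
  T[0,10] 'cddbcddbada' = ∅

S ∉ T[0,10] ⇒ NO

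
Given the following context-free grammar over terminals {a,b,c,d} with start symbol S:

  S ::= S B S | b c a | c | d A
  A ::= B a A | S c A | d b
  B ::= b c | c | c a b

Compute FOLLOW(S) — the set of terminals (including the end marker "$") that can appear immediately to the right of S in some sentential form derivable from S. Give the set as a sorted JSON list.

FIRST iteration:
round 1:
  A via A→d b: +{d}
  B via B→b c: +{b}
  B via B→c: +{c}
  S via S→b c a: +{b}
  S via S→c: +{c}
  S via S→d A: +{d}
  FIRST(S)={b,c,d}  FIRST(A)={d}  FIRST(B)={b,c}
round 2:
  A via A→B a A: +{b,c}
  FIRST(S)={b,c,d}  FIRST(A)={b,c,d}  FIRST(B)={b,c}
round 3: (stable)
  FIRST(S)={b,c,d}  FIRST(A)={b,c,d}  FIRST(B)={b,c}

FOLLOW iteration:
seed FOLLOW(S) with $
pass 1:
  A→B a A: FOLLOW(B) ⊇ FIRST(a) = {a}; new: +{a}
  A→S c A: FOLLOW(S) ⊇ FIRST(c) = {c}; new: +{c}
  S→S B S: FOLLOW(S) ⊇ FIRST(B) = {b,c}; new: +{b}
  S→S B S: FOLLOW(B) ⊇ FIRST(S) = {b,c,d}; new: +{b,c,d}
  S→d A: FOLLOW(A) ⊇ FOLLOW(S) ⊇ {$,b,c}; new: +{$,b,c}
  FOLLOW(S)={$,b,c}  FOLLOW(A)={$,b,c}  FOLLOW(B)={a,b,c,d}
pass 2: — fixpoint
  FOLLOW(S)={$,b,c}  FOLLOW(A)={$,b,c}  FOLLOW(B)={a,b,c,d}

FOLLOW(S) = ["$", "b", "c"]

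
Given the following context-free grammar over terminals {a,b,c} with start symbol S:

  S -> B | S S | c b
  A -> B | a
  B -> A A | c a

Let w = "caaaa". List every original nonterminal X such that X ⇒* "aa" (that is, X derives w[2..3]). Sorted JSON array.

CNF form of G:
  S -> A A | S S | T0 T1 | T0 T2
  A -> A A | T0 T1 | a
  B -> A A | T0 T1
  T0 -> c
  T1 -> a
  T2 -> b

CYK table (by increasing span), restricted to cells inside w[2..3]:
  cell(2,2) a: {A,T1}  orig:{A}
  cell(3,3) a: {A,T1}  orig:{A}
  cell(2,3) aa: {A,B,S}

Original NTs in T[2,3] deriving "aa": ["A", "B", "S"]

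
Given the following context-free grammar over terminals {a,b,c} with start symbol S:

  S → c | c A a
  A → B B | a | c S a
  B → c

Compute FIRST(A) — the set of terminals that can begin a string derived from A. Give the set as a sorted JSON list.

FIRST sets, iterate to fixpoint:
pass 1:
  A via A→a: +{a}
  A via A→c S a: +{c}
  B via B→c: +{c}
  S via S→c: +{c}
  S: {c}  A: {a,c}  B: {c}
pass 2: — fixpoint
  S: {c}  A: {a,c}  B: {c}

FIRST(A) = ["a", "c"]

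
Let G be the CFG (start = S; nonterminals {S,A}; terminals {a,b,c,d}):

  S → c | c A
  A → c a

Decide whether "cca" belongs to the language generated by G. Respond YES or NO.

CNF form of G:
  S -> T0 A | c
  A -> T0 T1
  T0 -> c
  T1 -> a

CYK table (by increasing span):
  cell(0,0) c: {S,T0}  orig:{S}
  cell(1,1) c: {S,T0}  orig:{S}
  cell(2,2) a: {T1}  orig:{}
  cell(0,1) cc: ∅
  cell(1,2) ca: {A}
  cell(0,2) cca: {S}

S ∈ T[0,2] ⇒ YES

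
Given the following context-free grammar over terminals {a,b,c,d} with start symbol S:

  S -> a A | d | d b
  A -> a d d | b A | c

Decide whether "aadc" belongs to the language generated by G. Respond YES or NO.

Convert to CNF:
  S -> T0 A | T1 T2 | d
  A -> T0 X3 | T2 A | c
  T0 -> a
  T1 -> d
  T2 -> b
  X3 -> T1 T1

CYK fill:
  cell(0,0) a: {T0}  orig:{}
  cell(1,1) a: {T0}  orig:{}
  cell(2,2) d: {S,T1}  orig:{S}
  cell(3,3) c: {A}
  cell(0,1) aa: ∅
  cell(1,2) ad: ∅
  cell(2,3) dc: ∅
  cell(0,2) aad: ∅
  cell(1,3) adc: ∅
  cell(0,3) aadc: ∅

S ∉ T[0,3] ⇒ NO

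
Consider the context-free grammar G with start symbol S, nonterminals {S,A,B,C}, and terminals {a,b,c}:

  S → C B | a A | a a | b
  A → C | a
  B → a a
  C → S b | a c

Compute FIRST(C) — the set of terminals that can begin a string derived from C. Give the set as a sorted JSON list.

FIRST iteration:
pass 1:
  A via A→a: +{a}
  B via B→a a: +{a}
  C via C→a c: +{a}
  S via S→C B: +{a}
  S via S→b: +{b}
  FIRST[S]={a,b}  FIRST[A]={a}  FIRST[B]={a}  FIRST[C]={a}
pass 2:
  C via C→S b: +{b}
  FIRST[S]={a,b}  FIRST[A]={a}  FIRST[B]={a}  FIRST[C]={a,b}
pass 3:
  A via A→C: +{b}
  FIRST[S]={a,b}  FIRST[A]={a,b}  FIRST[B]={a}  FIRST[C]={a,b}
pass 4: (no change)
  FIRST[S]={a,b}  FIRST[A]={a,b}  FIRST[B]={a}  FIRST[C]={a,b}

FIRST(C) = ["a", "b"]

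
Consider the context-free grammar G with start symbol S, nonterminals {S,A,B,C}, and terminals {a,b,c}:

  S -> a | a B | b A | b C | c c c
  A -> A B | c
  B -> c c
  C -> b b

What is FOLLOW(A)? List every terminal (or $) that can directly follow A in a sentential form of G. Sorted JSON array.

Compute FIRST by fixpoint:
pass 1:
  A via A→c: +{c}
  B via B→c c: +{c}
  C via C→b b: +{b}
  S via S→a: +{a}
  S via S→b A: +{b}
  S via S→c c c: +{c}
  FIRST[S]={a,b,c}  FIRST[A]={c}  FIRST[B]={c}  FIRST[C]={b}
pass 2: (stable)
  FIRST[S]={a,b,c}  FIRST[A]={c}  FIRST[B]={c}  FIRST[C]={b}

FOLLOW iteration:
initialize: $ ∈ FOLLOW(S)
pass 1:
  A→A B: FOLLOW(A) ⊇ FIRST(B) = {c}; new: +{c}
  A→A B: FOLLOW(B) ⊇ FOLLOW(A) ⊇ {c}; new: +{c}
  S→a B: FOLLOW(B) ⊇ FOLLOW(S) ⊇ {$}; new: +{$}
  S→b A: FOLLOW(A) ⊇ FOLLOW(S) ⊇ {$}; new: +{$}
  S→b C: FOLLOW(C) ⊇ FOLLOW(S) ⊇ {$}; new: +{$}
  FOLLOW[S]={$}  FOLLOW[A]={$,c}  FOLLOW[B]={$,c}  FOLLOW[C]={$}
pass 2: (no change)
  FOLLOW[S]={$}  FOLLOW[A]={$,c}  FOLLOW[B]={$,c}  FOLLOW[C]={$}

FOLLOW(A) = ["$", "c"]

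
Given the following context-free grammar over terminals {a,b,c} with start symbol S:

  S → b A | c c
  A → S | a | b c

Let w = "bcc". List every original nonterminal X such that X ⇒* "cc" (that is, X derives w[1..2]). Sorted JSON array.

Convert to CNF:
  S -> T0 A | T1 T1
  A -> T0 A | T0 T1 | T1 T1 | a
  T0 -> b
  T1 -> c

CYK table (by increasing span) (cells [i..j] with 1 ≤ i ≤ j ≤ 2 only):
  T[1,1] 'c' = {T1}  orig:{}
  T[2,2] 'c' = {T1}  orig:{}
  T[1,2] 'cc' = {A,S}

Original NTs in T[1,2] deriving "cc": ["A", "S"]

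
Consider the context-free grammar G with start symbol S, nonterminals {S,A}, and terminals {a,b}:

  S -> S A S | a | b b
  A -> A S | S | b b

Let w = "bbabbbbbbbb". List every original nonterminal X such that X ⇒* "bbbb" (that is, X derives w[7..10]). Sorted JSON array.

Convert to CNF:
  S -> S X2 | T0 T0 | a
  A -> A S | S X1 | T0 T0 | a
  T0 -> b
  X1 -> A S
  X2 -> A S

Fill CYK table bottom-up, restricted to cells inside w[7..10]:
  T[7,7] 'b' = {T0}  orig:{}
  T[8,8] 'b' = {T0}  orig:{}
  T[9,9] 'b' = {T0}  orig:{}
  T[10,10] 'b' = {T0}  orig:{}
  T[7,8] 'bb' = {A,S}
  T[8,9] 'bb' = {A,S}
  T[9,10] 'bb' = {A,S}
  T[7,9] 'bbb' = ∅
  T[8,10] 'bbb' = ∅
  T[7,10] 'bbbb' = {A,X1,X2}  orig:{A}

Original NTs in T[7,10] deriving "bbbb": ["A"]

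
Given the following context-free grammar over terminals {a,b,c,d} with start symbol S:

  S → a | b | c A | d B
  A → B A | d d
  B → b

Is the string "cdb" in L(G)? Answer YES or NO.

CNF form of G:
  S -> T0 B | T1 A | a | b
  A -> B A | T0 T0
  B -> b
  T0 -> d
  T1 -> c

Fill CYK table bottom-up:
  cell(0,0) c: {T1}  orig:{}
  cell(1,1) d: {T0}  orig:{}
  cell(2,2) b: {B,S}
  cell(0,1) cd: ∅
  cell(1,2) db: {S}
  cell(0,2) cdb: ∅

S ∉ T[0,2] ⇒ NO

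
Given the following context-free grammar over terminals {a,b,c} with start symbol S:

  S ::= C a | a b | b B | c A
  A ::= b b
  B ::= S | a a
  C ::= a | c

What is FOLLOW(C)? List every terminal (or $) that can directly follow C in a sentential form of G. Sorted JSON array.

FIRST iteration:
[1]
  A via A→b b: +{b}
  B via B→a a: +{a}
  C via C→a: +{a}
  C via C→c: +{c}
  S via S→C a: +{a,c}
  S via S→b B: +{b}
  FIRST(S)={a,b,c}  FIRST(A)={b}  FIRST(B)={a}  FIRST(C)={a,c}
[2]
  B via B→S: +{b,c}
  FIRST(S)={a,b,c}  FIRST(A)={b}  FIRST(B)={a,b,c}  FIRST(C)={a,c}
[3] — fixpoint
  FIRST(S)={a,b,c}  FIRST(A)={b}  FIRST(B)={a,b,c}  FIRST(C)={a,c}

FOLLOW sets:
seed FOLLOW(S) with $
[1]
  S→C a: FOLLOW(C) ⊇ FIRST(a) = {a}; new: +{a}
  S→b B: FOLLOW(B) ⊇ FOLLOW(S) ⊇ {$}; new: +{$}
  S→c A: FOLLOW(A) ⊇ FOLLOW(S) ⊇ {$}; new: +{$}
  FOLLOW(S)={$}  FOLLOW(A)={$}  FOLLOW(B)={$}  FOLLOW(C)={a}
[2] (stable)
  FOLLOW(S)={$}  FOLLOW(A)={$}  FOLLOW(B)={$}  FOLLOW(C)={a}

FOLLOW(C) = ["a"]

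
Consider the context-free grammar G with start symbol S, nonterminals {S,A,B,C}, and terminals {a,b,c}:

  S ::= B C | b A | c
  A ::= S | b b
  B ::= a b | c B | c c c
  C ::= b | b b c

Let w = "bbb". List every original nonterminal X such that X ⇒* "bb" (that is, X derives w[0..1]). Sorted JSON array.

Convert to CNF:
  S -> B C | T0 A | c
  A -> B C | T0 A | T0 T0 | c
  B -> T1 T0 | T2 B | T2 X3
  C -> T0 X4 | b
  T0 -> b
  T1 -> a
  T2 -> c
  X3 -> T2 T2
  X4 -> T0 T2

CYK table (by increasing span), restricted to cells inside w[0..1]:
  [0..0]={C,T0}  "b"  orig:{C}
  [1..1]={C,T0}  "b"  orig:{C}
  [0..1]={A}  "bb"

Original NTs in T[0,1] deriving "bb": ["A"]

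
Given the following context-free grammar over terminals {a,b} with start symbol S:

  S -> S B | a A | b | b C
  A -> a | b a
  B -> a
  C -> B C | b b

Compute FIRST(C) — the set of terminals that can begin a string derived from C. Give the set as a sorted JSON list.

Compute FIRST by fixpoint:
[1]
  A via A→a: +{a}
  A via A→b a: +{b}
  B via B→a: +{a}
  C via C→B C: +{a}
  C via C→b b: +{b}
  S via S→a A: +{a}
  S via S→b: +{b}
  FIRST(S)={a,b}  FIRST(A)={a,b}  FIRST(B)={a}  FIRST(C)={a,b}
[2] (stable)
  FIRST(S)={a,b}  FIRST(A)={a,b}  FIRST(B)={a}  FIRST(C)={a,b}

FIRST(C) = ["a", "b"]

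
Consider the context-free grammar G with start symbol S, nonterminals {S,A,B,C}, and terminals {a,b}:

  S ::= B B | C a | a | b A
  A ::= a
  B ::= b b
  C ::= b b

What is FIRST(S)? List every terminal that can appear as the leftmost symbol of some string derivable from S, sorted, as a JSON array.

FIRST iteration:
[1]
  A via A→a: +{a}
  B via B→b b: +{b}
  C via C→b b: +{b}
  S via S→B B: +{b}
  S via S→a: +{a}
  S: {a,b}  A: {a}  B: {b}  C: {b}
[2] (stable)
  S: {a,b}  A: {a}  B: {b}  C: {b}

FIRST(S) = ["a", "b"]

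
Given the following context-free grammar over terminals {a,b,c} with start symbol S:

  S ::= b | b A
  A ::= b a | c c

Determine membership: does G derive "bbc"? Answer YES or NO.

Convert to CNF:
  S -> T0 A | b
  A -> T0 T1 | T2 T2
  T0 -> b
  T1 -> a
  T2 -> c

Fill CYK table bottom-up:
  T[0,0] 'b' = {S,T0}  orig:{S}
  T[1,1] 'b' = {S,T0}  orig:{S}
  T[2,2] 'c' = {T2}  orig:{}
  T[0,1] 'bb' = ∅
  T[1,2] 'bc' = ∅
  T[0,2] 'bbc' = ∅

S ∉ T[0,2] ⇒ NO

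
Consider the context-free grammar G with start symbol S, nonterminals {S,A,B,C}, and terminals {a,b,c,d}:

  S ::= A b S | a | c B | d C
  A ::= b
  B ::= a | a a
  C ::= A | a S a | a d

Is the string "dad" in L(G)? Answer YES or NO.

CNF form of G:
  S -> A X5 | T1 C | T3 B | a
  A -> b
  B -> T0 T0 | a
  C -> T0 T1 | T0 X4 | b
  T0 -> a
  T1 -> d
  T2 -> b
  T3 -> c
  X4 -> S T0
  X5 -> T2 S

Fill CYK table bottom-up:
  [0..0]={T1}  "d"  orig:{}
  [1..1]={B,S,T0}  "a"  orig:{B,S}
  [2..2]={T1}  "d"  orig:{}
  [0..1]=∅  "da"
  [1..2]={C}  "ad"
  [0..2]={S}  "dad"

S ∈ T[0,2] ⇒ YES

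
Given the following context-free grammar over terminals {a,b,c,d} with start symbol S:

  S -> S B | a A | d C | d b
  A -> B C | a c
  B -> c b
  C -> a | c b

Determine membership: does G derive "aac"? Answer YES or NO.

CNF form of G:
  S -> S B | T0 A | T3 C | T3 T2
  A -> B C | T0 T1
  B -> T1 T2
  C -> T1 T2 | a
  T0 -> a
  T1 -> c
  T2 -> b
  T3 -> d

CYK fill:
  T[0,0] 'a' = {C,T0}  orig:{C}
  T[1,1] 'a' = {C,T0}  orig:{C}
  T[2,2] 'c' = {T1}  orig:{}
  T[0,1] 'aa' = ∅
  T[1,2] 'ac' = {A}
  T[0,2] 'aac' = {S}

S ∈ T[0,2] ⇒ YES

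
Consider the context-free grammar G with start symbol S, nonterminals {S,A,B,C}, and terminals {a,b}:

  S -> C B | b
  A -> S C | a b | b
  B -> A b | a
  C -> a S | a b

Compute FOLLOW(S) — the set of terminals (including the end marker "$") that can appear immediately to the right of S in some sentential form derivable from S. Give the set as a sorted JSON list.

Compute FIRST by fixpoint:
round 1:
  A via A→a b: +{a}
  A via A→b: +{b}
  B via B→A b: +{a,b}
  C via C→a S: +{a}
  S via S→C B: +{a}
  S via S→b: +{b}
  FIRST[S]={a,b}  FIRST[A]={a,b}  FIRST[B]={a,b}  FIRST[C]={a}
round 2: — fixpoint
  FIRST[S]={a,b}  FIRST[A]={a,b}  FIRST[B]={a,b}  FIRST[C]={a}

FOLLOW sets:
initialize: $ ∈ FOLLOW(S)
iter 1:
  A→S C: FOLLOW(S) ⊇ FIRST(C) = {a}; new: +{a}
  B→A b: FOLLOW(A) ⊇ FIRST(b) = {b}; new: +{b}
  S→C B: FOLLOW(C) ⊇ FIRST(B) = {a,b}; new: +{a,b}
  S→C B: FOLLOW(B) ⊇ FOLLOW(S) ⊇ {$,a}; new: +{$,a}
  FOLLOW[S]={$,a}  FOLLOW[A]={b}  FOLLOW[B]={$,a}  FOLLOW[C]={a,b}
iter 2:
  C→a S: FOLLOW(S) ⊇ FOLLOW(C) ⊇ {a,b}; new: +{b}
  S→C B: FOLLOW(B) ⊇ FOLLOW(S) ⊇ {$,a,b}; new: +{b}
  FOLLOW[S]={$,a,b}  FOLLOW[A]={b}  FOLLOW[B]={$,a,b}  FOLLOW[C]={a,b}
iter 3: (stable)
  FOLLOW[S]={$,a,b}  FOLLOW[A]={b}  FOLLOW[B]={$,a,b}  FOLLOW[C]={a,b}

FOLLOW(S) = ["$", "a", "b"]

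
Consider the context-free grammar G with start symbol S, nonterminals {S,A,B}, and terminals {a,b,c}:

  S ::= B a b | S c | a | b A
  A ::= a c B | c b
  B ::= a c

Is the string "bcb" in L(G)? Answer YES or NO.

Convert to CNF:
  S -> B X4 | S T1 | T2 A | a
  A -> T0 X3 | T1 T2
  B -> T0 T1
  T0 -> a
  T1 -> c
  T2 -> b
  X3 -> T1 B
  X4 -> T0 T2

CYK table (by increasing span):
  [0..0]={T2}  "b"  orig:{}
  [1..1]={T1}  "c"  orig:{}
  [2..2]={T2}  "b"  orig:{}
  [0..1]=∅  "bc"
  [1..2]={A}  "cb"
  [0..2]={S}  "bcb"

S ∈ T[0,2] ⇒ YES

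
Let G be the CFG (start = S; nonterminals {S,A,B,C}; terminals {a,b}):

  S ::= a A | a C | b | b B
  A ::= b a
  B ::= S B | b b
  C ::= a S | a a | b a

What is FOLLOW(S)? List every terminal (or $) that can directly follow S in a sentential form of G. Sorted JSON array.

FIRST sets, iterate to fixpoint:
round 1:
  A via A→b a: +{b}
  B via B→b b: +{b}
  C via C→a S: +{a}
  C via C→b a: +{b}
  S via S→a A: +{a}
  S via S→b: +{b}
  FIRST[S]={a,b}  FIRST[A]={b}  FIRST[B]={b}  FIRST[C]={a,b}
round 2:
  B via B→S B: +{a}
  FIRST[S]={a,b}  FIRST[A]={b}  FIRST[B]={a,b}  FIRST[C]={a,b}
round 3: — fixpoint
  FIRST[S]={a,b}  FIRST[A]={b}  FIRST[B]={a,b}  FIRST[C]={a,b}

Compute FOLLOW by fixpoint:
initialize: $ ∈ FOLLOW(S)
[1]
  B→S B: FOLLOW(S) ⊇ FIRST(B) = {a,b}; new: +{a,b}
  S→a A: FOLLOW(A) ⊇ FOLLOW(S) ⊇ {$,a,b}; new: +{$,a,b}
  S→a C: FOLLOW(C) ⊇ FOLLOW(S) ⊇ {$,a,b}; new: +{$,a,b}
  S→b B: FOLLOW(B) ⊇ FOLLOW(S) ⊇ {$,a,b}; new: +{$,a,b}
  S: {$,a,b}  A: {$,a,b}  B: {$,a,b}  C: {$,a,b}
[2] — fixpoint
  S: {$,a,b}  A: {$,a,b}  B: {$,a,b}  C: {$,a,b}

FOLLOW(S) = ["$", "a", "b"]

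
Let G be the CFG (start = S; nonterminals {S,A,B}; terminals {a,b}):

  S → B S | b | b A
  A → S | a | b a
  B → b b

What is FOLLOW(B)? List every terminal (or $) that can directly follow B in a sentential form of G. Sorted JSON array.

Compute FIRST by fixpoint:
pass 1:
  A via A→a: +{a}
  A via A→b a: +{b}
  B via B→b b: +{b}
  S via S→B S: +{b}
  FIRST(S)={b}  FIRST(A)={a,b}  FIRST(B)={b}
pass 2: — fixpoint
  FIRST(S)={b}  FIRST(A)={a,b}  FIRST(B)={b}

Compute FOLLOW by fixpoint:
FOLLOW(S) := {$}
round 1:
  S→B S: FOLLOW(B) ⊇ FIRST(S) = {b}; new: +{b}
  S→b A: FOLLOW(A) ⊇ FOLLOW(S) ⊇ {$}; new: +{$}
  S: {$}  A: {$}  B: {b}
round 2: (no change)
  S: {$}  A: {$}  B: {b}

FOLLOW(B) = ["b"]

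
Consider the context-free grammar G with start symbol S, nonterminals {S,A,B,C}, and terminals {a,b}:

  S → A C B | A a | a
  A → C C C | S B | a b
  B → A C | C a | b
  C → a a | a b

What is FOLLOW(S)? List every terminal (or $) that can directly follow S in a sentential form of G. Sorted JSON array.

FIRST sets, iterate to fixpoint:
iter 1:
  A via A→a b: +{a}
  B via B→A C: +{a}
  B via B→b: +{b}
  C via C→a a: +{a}
  S via S→A C B: +{a}
  FIRST(S)={a}  FIRST(A)={a}  FIRST(B)={a,b}  FIRST(C)={a}
iter 2: (no change)
  FIRST(S)={a}  FIRST(A)={a}  FIRST(B)={a,b}  FIRST(C)={a}

FOLLOW sets:
seed FOLLOW(S) with $
pass 1:
  A→C C C: FOLLOW(C) ⊇ FIRST(C) = {a}; new: +{a}
  A→S B: FOLLOW(S) ⊇ FIRST(B) = {a,b}; new: +{a,b}
  B→A C: FOLLOW(A) ⊇ FIRST(C) = {a}; new: +{a}
  S→A C B: FOLLOW(C) ⊇ FIRST(B) = {a,b}; new: +{b}
  S→A C B: FOLLOW(B) ⊇ FOLLOW(S) ⊇ {$,a,b}; new: +{$,a,b}
  FOLLOW(S)={$,a,b}  FOLLOW(A)={a}  FOLLOW(B)={$,a,b}  FOLLOW(C)={a,b}
pass 2:
  B→A C: FOLLOW(C) ⊇ FOLLOW(B) ⊇ {$,a,b}; new: +{$}
  FOLLOW(S)={$,a,b}  FOLLOW(A)={a}  FOLLOW(B)={$,a,b}  FOLLOW(C)={$,a,b}
pass 3: (no change)
  FOLLOW(S)={$,a,b}  FOLLOW(A)={a}  FOLLOW(B)={$,a,b}  FOLLOW(C)={$,a,b}

FOLLOW(S) = ["$", "a", "b"]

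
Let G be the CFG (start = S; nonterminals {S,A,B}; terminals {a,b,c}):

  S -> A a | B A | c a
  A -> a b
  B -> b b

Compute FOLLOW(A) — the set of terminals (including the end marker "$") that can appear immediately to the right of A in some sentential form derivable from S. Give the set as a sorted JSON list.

FIRST iteration:
round 1:
  A via A→a b: +{a}
  B via B→b b: +{b}
  S via S→A a: +{a}
  S via S→B A: +{b}
  S via S→c a: +{c}
  S: {a,b,c}  A: {a}  B: {b}
round 2: — fixpoint
  S: {a,b,c}  A: {a}  B: {b}

FOLLOW sets:
initialize: $ ∈ FOLLOW(S)
round 1:
  S→A a: FOLLOW(A) ⊇ FIRST(a) = {a}; new: +{a}
  S→B A: FOLLOW(B) ⊇ FIRST(A) = {a}; new: +{a}
  S→B A: FOLLOW(A) ⊇ FOLLOW(S) ⊇ {$}; new: +{$}
  S: {$}  A: {$,a}  B: {a}
round 2: (stable)
  S: {$}  A: {$,a}  B: {a}

FOLLOW(A) = ["$", "a"]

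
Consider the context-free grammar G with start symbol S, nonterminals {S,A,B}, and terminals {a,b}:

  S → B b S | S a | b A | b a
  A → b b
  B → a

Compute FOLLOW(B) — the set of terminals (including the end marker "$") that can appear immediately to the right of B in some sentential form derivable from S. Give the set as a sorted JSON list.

FIRST iteration:
round 1:
  A via A→b b: +{b}
  B via B→a: +{a}
  S via S→B b S: +{a}
  S via S→b A: +{b}
  S: {a,b}  A: {b}  B: {a}
round 2: — fixpoint
  S: {a,b}  A: {b}  B: {a}

FOLLOW sets:
FOLLOW(S) := {$}
pass 1:
  S→B b S: FOLLOW(B) ⊇ FIRST(b) = {b}; new: +{b}
  S→S a: FOLLOW(S) ⊇ FIRST(a) = {a}; new: +{a}
  S→b A: FOLLOW(A) ⊇ FOLLOW(S) ⊇ {$,a}; new: +{$,a}
  FOLLOW[S]={$,a}  FOLLOW[A]={$,a}  FOLLOW[B]={b}
pass 2: — fixpoint
  FOLLOW[S]={$,a}  FOLLOW[A]={$,a}  FOLLOW[B]={b}

FOLLOW(B) = ["b"]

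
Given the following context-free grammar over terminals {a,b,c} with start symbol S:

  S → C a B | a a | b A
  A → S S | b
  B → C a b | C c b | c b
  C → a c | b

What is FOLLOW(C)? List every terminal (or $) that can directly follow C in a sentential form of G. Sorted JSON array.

FIRST sets, iterate to fixpoint:
pass 1:
  A via A→b: +{b}
  B via B→c b: +{c}
  C via C→a c: +{a}
  C via C→b: +{b}
  S via S→C a B: +{a,b}
  S: {a,b}  A: {b}  B: {c}  C: {a,b}
pass 2:
  A via A→S S: +{a}
  B via B→C a b: +{a,b}
  S: {a,b}  A: {a,b}  B: {a,b,c}  C: {a,b}
pass 3: (no change)
  S: {a,b}  A: {a,b}  B: {a,b,c}  C: {a,b}

Compute FOLLOW by fixpoint:
seed FOLLOW(S) with $
[1]
  A→S S: FOLLOW(S) ⊇ FIRST(S) = {a,b}; new: +{a,b}
  B→C a b: FOLLOW(C) ⊇ FIRST(a) = {a}; new: +{a}
  B→C c b: FOLLOW(C) ⊇ FIRST(c) = {c}; new: +{c}
  S→C a B: FOLLOW(B) ⊇ FOLLOW(S) ⊇ {$,a,b}; new: +{$,a,b}
  S→b A: FOLLOW(A) ⊇ FOLLOW(S) ⊇ {$,a,b}; new: +{$,a,b}
  FOLLOW(S)={$,a,b}  FOLLOW(A)={$,a,b}  FOLLOW(B)={$,a,b}  FOLLOW(C)={a,c}
[2] (no change)
  FOLLOW(S)={$,a,b}  FOLLOW(A)={$,a,b}  FOLLOW(B)={$,a,b}  FOLLOW(C)={a,c}

FOLLOW(C) = ["a", "c"]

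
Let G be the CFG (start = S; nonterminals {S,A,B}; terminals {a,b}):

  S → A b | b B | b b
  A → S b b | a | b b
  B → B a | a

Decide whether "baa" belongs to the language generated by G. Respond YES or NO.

Convert to CNF:
  S -> A T0 | T0 B | T0 T0
  A -> S X2 | T0 T0 | a
  B -> B T1 | a
  T0 -> b
  T1 -> a
  X2 -> T0 T0

Fill CYK table bottom-up:
  [0..0]={T0}  "b"  orig:{}
  [1..1]={A,B,T1}  "a"  orig:{A,B}
  [2..2]={A,B,T1}  "a"  orig:{A,B}
  [0..1]={S}  "ba"
  [1..2]={B}  "aa"
  [0..2]={S}  "baa"

S ∈ T[0,2] ⇒ YES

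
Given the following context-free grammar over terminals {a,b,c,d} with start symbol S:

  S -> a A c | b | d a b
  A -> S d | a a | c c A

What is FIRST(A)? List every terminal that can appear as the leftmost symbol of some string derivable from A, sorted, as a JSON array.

Compute FIRST by fixpoint:
[1]
  A via A→a a: +{a}
  A via A→c c A: +{c}
  S via S→a A c: +{a}
  S via S→b: +{b}
  S via S→d a b: +{d}
  FIRST(S)={a,b,d}  FIRST(A)={a,c}
[2]
  A via A→S d: +{b,d}
  FIRST(S)={a,b,d}  FIRST(A)={a,b,c,d}
[3] — fixpoint
  FIRST(S)={a,b,d}  FIRST(A)={a,b,c,d}

FIRST(A) = ["a", "b", "c", "d"]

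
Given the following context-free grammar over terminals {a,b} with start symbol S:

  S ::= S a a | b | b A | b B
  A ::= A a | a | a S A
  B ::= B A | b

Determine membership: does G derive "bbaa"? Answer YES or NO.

Convert to CNF:
  S -> S X3 | T1 A | T1 B | b
  A -> A T0 | T0 X2 | a
  B -> B A | b
  T0 -> a
  T1 -> b
  X2 -> S A
  X3 -> T0 T0

CYK table (by increasing span):
  cell(0,0) b: {B,S,T1}  orig:{B,S}
  cell(1,1) b: {B,S,T1}  orig:{B,S}
  cell(2,2) a: {A,T0}  orig:{A}
  cell(3,3) a: {A,T0}  orig:{A}
  cell(0,1) bb: {S}
  cell(1,2) ba: {B,S,X2}  orig:{B,S}
  cell(2,3) aa: {A,X3}  orig:{A}
  cell(0,2) bba: {S,X2}  orig:{S}
  cell(1,3) baa: {B,S,X2}  orig:{B,S}
  cell(0,3) bbaa: {S,X2}  orig:{S}

S ∈ T[0,3] ⇒ YES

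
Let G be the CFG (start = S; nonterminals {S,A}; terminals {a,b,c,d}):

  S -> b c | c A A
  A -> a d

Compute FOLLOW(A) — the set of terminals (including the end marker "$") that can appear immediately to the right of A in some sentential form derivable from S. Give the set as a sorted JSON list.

Compute FIRST by fixpoint:
[1]
  A via A→a d: +{a}
  S via S→b c: +{b}
  S via S→c A A: +{c}
  FIRST(S)={b,c}  FIRST(A)={a}
[2] done
  FIRST(S)={b,c}  FIRST(A)={a}

FOLLOW sets:
FOLLOW(S) := {$}
round 1:
  S→c A A: FOLLOW(A) ⊇ FIRST(A) = {a}; new: +{a}
  S→c A A: FOLLOW(A) ⊇ FOLLOW(S) ⊇ {$}; new: +{$}
  FOLLOW[S]={$}  FOLLOW[A]={$,a}
round 2: done
  FOLLOW[S]={$}  FOLLOW[A]={$,a}

FOLLOW(A) = ["$", "a"]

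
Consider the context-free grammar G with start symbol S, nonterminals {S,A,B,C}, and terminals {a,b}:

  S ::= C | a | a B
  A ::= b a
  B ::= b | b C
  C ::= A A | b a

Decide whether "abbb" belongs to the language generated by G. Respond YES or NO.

CNF form of G:
  S -> A A | T0 T1 | T1 B | a
  A -> T0 T1
  B -> T0 C | b
  C -> A A | T0 T1
  T0 -> b
  T1 -> a

CYK fill:
  T[0,0] 'a' = {S,T1}  orig:{S}
  T[1,1] 'b' = {B,T0}  orig:{B}
  T[2,2] 'b' = {B,T0}  orig:{B}
  T[3,3] 'b' = {B,T0}  orig:{B}
  T[0,1] 'ab' = {S}
  T[1,2] 'bb' = ∅
  T[2,3] 'bb' = ∅
  T[0,2] 'abb' = ∅
  T[1,3] 'bbb' = ∅
  T[0,3] 'abbb' = ∅

S ∉ T[0,3] ⇒ NO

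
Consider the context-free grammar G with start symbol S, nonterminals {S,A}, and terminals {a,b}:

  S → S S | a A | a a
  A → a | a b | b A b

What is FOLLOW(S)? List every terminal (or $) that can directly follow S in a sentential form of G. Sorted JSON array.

FIRST sets, iterate to fixpoint:
iter 1:
  A via A→a: +{a}
  A via A→b A b: +{b}
  S via S→a A: +{a}
  S: {a}  A: {a,b}
iter 2: — fixpoint
  S: {a}  A: {a,b}

Compute FOLLOW by fixpoint:
FOLLOW(S) := {$}
iter 1:
  A→b A b: FOLLOW(A) ⊇ FIRST(b) = {b}; new: +{b}
  S→S S: FOLLOW(S) ⊇ FIRST(S) = {a}; new: +{a}
  S→a A: FOLLOW(A) ⊇ FOLLOW(S) ⊇ {$,a}; new: +{$,a}
  FOLLOW(S)={$,a}  FOLLOW(A)={$,a,b}
iter 2: — fixpoint
  FOLLOW(S)={$,a}  FOLLOW(A)={$,a,b}

FOLLOW(S) = ["$", "a"]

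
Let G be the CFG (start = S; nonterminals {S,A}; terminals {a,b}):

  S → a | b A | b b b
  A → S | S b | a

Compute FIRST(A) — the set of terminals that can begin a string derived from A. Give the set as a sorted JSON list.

FIRST iteration:
pass 1:
  A via A→a: +{a}
  S via S→a: +{a}
  S via S→b A: +{b}
  S: {a,b}  A: {a}
pass 2:
  A via A→S: +{b}
  S: {a,b}  A: {a,b}
pass 3: (no change)
  S: {a,b}  A: {a,b}

FIRST(A) = ["a", "b"]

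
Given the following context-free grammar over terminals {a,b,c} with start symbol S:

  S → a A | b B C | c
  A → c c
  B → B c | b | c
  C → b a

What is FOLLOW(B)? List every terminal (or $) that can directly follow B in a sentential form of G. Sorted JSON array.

FIRST sets, iterate to fixpoint:
pass 1:
  A via A→c c: +{c}
  B via B→b: +{b}
  B via B→c: +{c}
  C via C→b a: +{b}
  S via S→a A: +{a}
  S via S→b B C: +{b}
  S via S→c: +{c}
  S: {a,b,c}  A: {c}  B: {b,c}  C: {b}
pass 2: (stable)
  S: {a,b,c}  A: {c}  B: {b,c}  C: {b}

Compute FOLLOW by fixpoint:
initialize: $ ∈ FOLLOW(S)
pass 1:
  B→B c: FOLLOW(B) ⊇ FIRST(c) = {c}; new: +{c}
  S→a A: FOLLOW(A) ⊇ FOLLOW(S) ⊇ {$}; new: +{$}
  S→b B C: FOLLOW(B) ⊇ FIRST(C) = {b}; new: +{b}
  S→b B C: FOLLOW(C) ⊇ FOLLOW(S) ⊇ {$}; new: +{$}
  FOLLOW[S]={$}  FOLLOW[A]={$}  FOLLOW[B]={b,c}  FOLLOW[C]={$}
pass 2: — fixpoint
  FOLLOW[S]={$}  FOLLOW[A]={$}  FOLLOW[B]={b,c}  FOLLOW[C]={$}

FOLLOW(B) = ["b", "c"]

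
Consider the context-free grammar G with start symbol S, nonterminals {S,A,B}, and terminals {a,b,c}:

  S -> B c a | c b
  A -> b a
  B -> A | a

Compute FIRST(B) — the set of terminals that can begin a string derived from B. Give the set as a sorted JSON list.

Compute FIRST by fixpoint:
round 1:
  A via A→b a: +{b}
  B via B→A: +{b}
  B via B→a: +{a}
  S via S→B c a: +{a,b}
  S via S→c b: +{c}
  FIRST[S]={a,b,c}  FIRST[A]={b}  FIRST[B]={a,b}
round 2: (stable)
  FIRST[S]={a,b,c}  FIRST[A]={b}  FIRST[B]={a,b}

FIRST(B) = ["a", "b"]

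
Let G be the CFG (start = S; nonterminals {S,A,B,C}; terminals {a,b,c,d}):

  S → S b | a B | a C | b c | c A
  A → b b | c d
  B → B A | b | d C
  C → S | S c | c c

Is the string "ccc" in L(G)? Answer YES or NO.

CNF form of G:
  S -> S T0 | T0 T1 | T1 A | T3 B | T3 C
  A -> T0 T0 | T1 T2
  B -> B A | T2 C | b
  C -> S T0 | S T1 | T0 T1 | T1 A | T1 T1 | T3 B | T3 C
  T0 -> b
  T1 -> c
  T2 -> d
  T3 -> a

CYK table (by increasing span):
  cell(0,0) c: {T1}  orig:{}
  cell(1,1) c: {T1}  orig:{}
  cell(2,2) c: {T1}  orig:{}
  cell(0,1) cc: {C}
  cell(1,2) cc: {C}
  cell(0,2) ccc: ∅

S ∉ T[0,2] ⇒ NO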